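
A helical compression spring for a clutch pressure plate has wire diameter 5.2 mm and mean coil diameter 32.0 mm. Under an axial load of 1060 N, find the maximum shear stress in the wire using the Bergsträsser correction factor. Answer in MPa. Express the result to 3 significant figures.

Spring index C = D/d = 32.0/5.2 = 6.1538
K_B = (4C+2)/(4C−3) = 26.615/21.615 = 1.2313
τ₀ = 8FD/(πd³) = 8·1060·32.0/(π·5.2³) = 271360/441.73 = 614.31 MPa
τ_max = K·τ₀ = 1.2313 × 614.31 = 756.41 MPa

756 MPa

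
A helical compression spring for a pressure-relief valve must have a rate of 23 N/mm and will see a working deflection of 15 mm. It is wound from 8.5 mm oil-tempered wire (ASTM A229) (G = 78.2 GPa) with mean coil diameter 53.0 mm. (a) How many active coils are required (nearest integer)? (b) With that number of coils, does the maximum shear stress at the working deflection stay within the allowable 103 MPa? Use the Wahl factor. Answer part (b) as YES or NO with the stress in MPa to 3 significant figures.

(a) 15 coils; (b) YES, τ_max = 93.5 MPa

N_a = Gd⁴/(8D³k) = (78.2×10³)(8.5⁴)/(8·53.0³·23) = 14.9 → N_a = 15
Actual rate k = Gd⁴/(8D³·15) = 22.849 N/mm
Working load F = kδ = 22.849·15 = 342.74 N
C = 53.0/8.5 = 6.2353; K_W = (4C−1)/(4C−4)+0.615/C = 1.2419
τ_max = K_W·8FD/(πd³) = 1.2419·75.322 = 93.542 MPa
τ_max ≤ 103 MPa → acceptable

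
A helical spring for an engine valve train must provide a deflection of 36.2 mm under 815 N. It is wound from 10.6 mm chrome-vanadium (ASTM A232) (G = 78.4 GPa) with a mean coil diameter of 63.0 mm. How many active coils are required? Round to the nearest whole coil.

22

Required rate k = F/δ = 815/36.2 = 22.514 N/mm
N_a = Gd⁴/(8D³k) = (78.4×10³ × 10.6⁴)/(8 × 63.0³ × 22.514)
    = 9.89782e+08 / 4.50361e+07 = 21.98 → 22 coils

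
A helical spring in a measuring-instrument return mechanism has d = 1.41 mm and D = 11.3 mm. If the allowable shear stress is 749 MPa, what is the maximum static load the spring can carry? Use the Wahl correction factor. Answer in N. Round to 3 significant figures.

C = D/d = 11.3/1.41 = 8.0142
K_W = (4C−1)/(4C−4) + 0.615/C = 31.057/28.057 + 0.0767 = 1.1837
τ_max = K·8FD/(πd³) → F_max = τ_allow·πd³/(8DK)
F_max = 749·π·1.41³/(8·11.3·1.1837) = 6596.1/107 = 61.644 N

61.6 N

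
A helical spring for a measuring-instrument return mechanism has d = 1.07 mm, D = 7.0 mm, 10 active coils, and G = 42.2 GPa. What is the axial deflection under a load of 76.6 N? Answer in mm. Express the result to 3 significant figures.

k = Gd⁴/(8D³N_a) = (42.2×10³)(1.07⁴)/(8·7.0³·10) = 2.0159 N/mm
δ = F/k = 76.6 / 2.0159 = 37.998 mm

38.0 mm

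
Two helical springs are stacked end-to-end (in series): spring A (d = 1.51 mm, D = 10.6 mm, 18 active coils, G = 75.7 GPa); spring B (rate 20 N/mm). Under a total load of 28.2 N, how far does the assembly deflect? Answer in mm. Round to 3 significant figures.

13.7 mm

k_A = Gd⁴/(8D³N_a) = (75.7×10³)(1.51⁴)/(8·10.6³·18) = 2.2947 N/mm
Series: 1/k_eq = 1/2.2947 + 1/20 = 0.48579; k_eq = 2.0585 N/mm
δ = F/k_eq = 28.2/2.0585 = 13.699 mm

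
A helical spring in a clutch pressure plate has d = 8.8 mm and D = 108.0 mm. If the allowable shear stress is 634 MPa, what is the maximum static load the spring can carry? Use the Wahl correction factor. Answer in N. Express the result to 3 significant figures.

1410 N

C = D/d = 108.0/8.8 = 12.2727
K_W = (4C−1)/(4C−4) + 0.615/C = 48.091/45.091 + 0.0501 = 1.1166
τ_max = K·8FD/(πd³) → F_max = τ_allow·πd³/(8DK)
F_max = 634·π·8.8³/(8·108.0·1.1166) = 1.3573e+06/964.78 = 1406.9 N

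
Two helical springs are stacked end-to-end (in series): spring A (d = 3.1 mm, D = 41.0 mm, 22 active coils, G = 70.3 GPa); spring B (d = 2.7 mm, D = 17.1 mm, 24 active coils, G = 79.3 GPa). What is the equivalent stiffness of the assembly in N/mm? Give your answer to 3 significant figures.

0.477 N/mm

k_A = Gd⁴/(8D³N_a) = (70.3×10³)(3.1⁴)/(8·41.0³·22) = 0.53523 N/mm
k_B = Gd⁴/(8D³N_a) = (79.3×10³)(2.7⁴)/(8·17.1³·24) = 4.3897 N/mm
Series: 1/k_eq = 1/0.53523 + 1/4.3897 = 2.0962; k_eq = 0.47706 N/mm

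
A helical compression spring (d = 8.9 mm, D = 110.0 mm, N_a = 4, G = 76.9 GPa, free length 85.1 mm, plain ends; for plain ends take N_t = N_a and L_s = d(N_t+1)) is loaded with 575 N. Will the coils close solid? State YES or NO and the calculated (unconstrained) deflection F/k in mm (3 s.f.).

k = Gd⁴/(8D³N_a) = (76.9×10³)(8.9⁴)/(8·110.0³·4) = 11.328 N/mm
N_t = 4; L_s = 8.9·5 = 44.5 mm; δ_solid = L₀ − L_s = 85.1 − 44.5 = 40.6 mm
δ = F/k = 575/11.328 = 50.759 mm
δ ≥ δ_solid → spring goes solid

YES, δ = 50.8 mm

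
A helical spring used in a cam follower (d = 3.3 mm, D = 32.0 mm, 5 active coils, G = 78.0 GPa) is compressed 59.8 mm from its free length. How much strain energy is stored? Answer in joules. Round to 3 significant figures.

12.6 J

k = Gd⁴/(8D³N_a) = (78.0×10³)(3.3⁴)/(8·32.0³·5) = 7.0573 N/mm
U = ½kδ² = 0.5 × 7.0573 × 59.8² = 12619 N·mm = 12.619 J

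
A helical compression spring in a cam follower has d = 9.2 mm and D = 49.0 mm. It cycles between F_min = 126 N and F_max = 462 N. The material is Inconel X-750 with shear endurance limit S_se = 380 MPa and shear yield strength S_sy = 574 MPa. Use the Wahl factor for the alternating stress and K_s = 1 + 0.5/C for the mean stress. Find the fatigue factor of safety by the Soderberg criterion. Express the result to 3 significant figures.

5.52

C = D/d = 49.0/9.2 = 5.3261; K_W = (4C−1)/(4C−4)+0.615/C = 1.2888; K_s = 1+0.5/C = 1.0939
F_a = (F_max−F_min)/2 = 168 N; F_m = (F_max+F_min)/2 = 294 N
τ_a = K_W·8F_aD/(πd³) = 1.2888 × 26.92 = 34.696 MPa
τ_m = K_s·8F_mD/(πd³) = 1.0939 × 47.111 = 51.533 MPa
Soderberg: 1/n_f = τ_a/S_se + τ_m/S_sy = 34.696/380 + 51.533/574 = 0.09131 + 0.08978 = 0.18108
n_f = 1/0.18108 = 5.522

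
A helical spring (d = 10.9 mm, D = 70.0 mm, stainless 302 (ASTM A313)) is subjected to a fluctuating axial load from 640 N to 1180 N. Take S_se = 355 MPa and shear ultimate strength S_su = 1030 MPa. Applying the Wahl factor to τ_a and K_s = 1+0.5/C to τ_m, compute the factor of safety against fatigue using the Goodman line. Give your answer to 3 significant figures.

C = D/d = 70.0/10.9 = 6.4220; K_W = (4C−1)/(4C−4)+0.615/C = 1.2341; K_s = 1+0.5/C = 1.0779
F_a = (F_max−F_min)/2 = 270 N; F_m = (F_max+F_min)/2 = 910 N
τ_a = K_W·8F_aD/(πd³) = 1.2341 × 37.164 = 45.864 MPa
τ_m = K_s·8F_mD/(πd³) = 1.0779 × 125.26 = 135.01 MPa
Goodman: 1/n_f = τ_a/S_se + τ_m/S_su = 45.864/355 + 135.01/1030 = 0.12919 + 0.13108 = 0.26027
n_f = 1/0.26027 = 3.842

3.84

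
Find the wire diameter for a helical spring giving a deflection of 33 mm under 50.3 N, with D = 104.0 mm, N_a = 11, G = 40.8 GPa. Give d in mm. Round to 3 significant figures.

Required rate k = F/δ = 50.3/33 = 1.5242 N/mm
d = (8D³N_a·k / G)^(1/4) = (8·104.0³·11·1.5242 / (40.8×10³))^0.25
  = (3698.1)^0.25 = 7.7982 mm

7.80 mm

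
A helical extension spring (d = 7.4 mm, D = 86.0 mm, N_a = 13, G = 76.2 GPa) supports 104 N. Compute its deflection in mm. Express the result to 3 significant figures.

30.1 mm

k = Gd⁴/(8D³N_a) = (76.2×10³)(7.4⁴)/(8·86.0³·13) = 3.4542 N/mm
δ = F/k = 104 / 3.4542 = 30.108 mm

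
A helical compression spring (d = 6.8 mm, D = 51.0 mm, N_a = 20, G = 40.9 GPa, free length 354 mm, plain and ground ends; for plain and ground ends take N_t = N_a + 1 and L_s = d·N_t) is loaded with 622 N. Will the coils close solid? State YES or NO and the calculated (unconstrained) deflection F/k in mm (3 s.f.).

k = Gd⁴/(8D³N_a) = (40.9×10³)(6.8⁴)/(8·51.0³·20) = 4.1203 N/mm
N_t = 21; L_s = 6.8·21 = 142.8 mm; δ_solid = L₀ − L_s = 354 − 142.8 = 211.2 mm
δ = F/k = 622/4.1203 = 150.96 mm
δ < δ_solid → spring does not go solid

NO, δ = 151 mm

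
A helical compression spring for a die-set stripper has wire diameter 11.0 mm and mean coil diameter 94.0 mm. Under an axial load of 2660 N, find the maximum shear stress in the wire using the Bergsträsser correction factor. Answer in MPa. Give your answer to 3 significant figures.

Spring index C = D/d = 94.0/11.0 = 8.5455
K_B = (4C+2)/(4C−3) = 36.182/31.182 = 1.1603
τ₀ = 8FD/(πd³) = 8·2660·94.0/(π·11.0³) = 2.00032e+06/4181.5 = 478.38 MPa
τ_max = K·τ₀ = 1.1603 × 478.38 = 555.09 MPa

555 MPa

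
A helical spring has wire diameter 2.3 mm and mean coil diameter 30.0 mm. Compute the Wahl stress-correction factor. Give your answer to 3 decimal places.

1.109

C = D/d = 30.0/2.3 = 13.0435
K_W = (4C−1)/(4C−4) + 0.615/C = 51.174/48.174 + 0.0471 = 1.1094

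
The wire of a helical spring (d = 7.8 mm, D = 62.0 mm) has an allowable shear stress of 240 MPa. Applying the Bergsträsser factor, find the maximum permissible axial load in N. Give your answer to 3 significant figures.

615 N

C = D/d = 62.0/7.8 = 7.9487
K_B = (4C+2)/(4C−3) = 33.795/28.795 = 1.1736
τ_max = K·8FD/(πd³) → F_max = τ_allow·πd³/(8DK)
F_max = 240·π·7.8³/(8·62.0·1.1736) = 3.578e+05/582.13 = 614.65 N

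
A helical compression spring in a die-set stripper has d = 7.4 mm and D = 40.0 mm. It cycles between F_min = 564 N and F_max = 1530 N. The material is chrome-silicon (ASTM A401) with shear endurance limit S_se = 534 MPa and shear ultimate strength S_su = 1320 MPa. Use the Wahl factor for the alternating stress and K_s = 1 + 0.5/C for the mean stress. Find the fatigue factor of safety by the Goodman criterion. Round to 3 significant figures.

1.96

C = D/d = 40.0/7.4 = 5.4054; K_W = (4C−1)/(4C−4)+0.615/C = 1.2840; K_s = 1+0.5/C = 1.0925
F_a = (F_max−F_min)/2 = 483 N; F_m = (F_max+F_min)/2 = 1047 N
τ_a = K_W·8F_aD/(πd³) = 1.2840 × 121.41 = 155.89 MPa
τ_m = K_s·8F_mD/(πd³) = 1.0925 × 263.18 = 287.52 MPa
Goodman: 1/n_f = τ_a/S_se + τ_m/S_su = 155.89/534 + 287.52/1320 = 0.29193 + 0.21782 = 0.50975
n_f = 1/0.50975 = 1.962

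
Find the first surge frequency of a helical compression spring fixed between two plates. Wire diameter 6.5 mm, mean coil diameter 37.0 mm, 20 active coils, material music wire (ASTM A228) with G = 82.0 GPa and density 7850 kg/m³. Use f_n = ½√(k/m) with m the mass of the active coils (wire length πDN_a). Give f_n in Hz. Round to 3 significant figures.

86.3 Hz

k = Gd⁴/(8D³N_a) = (82.0×10³)(6.5⁴)/(8·37.0³·20) = 18.061 N/mm = 18061 N/m
Wire length L = πDN_a = π·37.0·20 = 2324.8 mm
m = ρ·(πd²/4)·L = 7850 × 33.183×10⁻⁶ m² × 2.3248 m = 0.60557 kg
f_n = ½√(k/m) = 0.5·√(18061/0.60557) = 0.5·√(29825) = 86.349 Hz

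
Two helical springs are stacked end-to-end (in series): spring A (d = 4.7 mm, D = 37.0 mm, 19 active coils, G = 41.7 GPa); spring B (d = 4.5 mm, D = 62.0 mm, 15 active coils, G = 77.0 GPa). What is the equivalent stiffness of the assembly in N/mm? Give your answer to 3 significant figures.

k_A = Gd⁴/(8D³N_a) = (41.7×10³)(4.7⁴)/(8·37.0³·19) = 2.6429 N/mm
k_B = Gd⁴/(8D³N_a) = (77.0×10³)(4.5⁴)/(8·62.0³·15) = 1.104 N/mm
Series: 1/k_eq = 1/2.6429 + 1/1.104 = 1.2841; k_eq = 0.77873 N/mm

0.779 N/mm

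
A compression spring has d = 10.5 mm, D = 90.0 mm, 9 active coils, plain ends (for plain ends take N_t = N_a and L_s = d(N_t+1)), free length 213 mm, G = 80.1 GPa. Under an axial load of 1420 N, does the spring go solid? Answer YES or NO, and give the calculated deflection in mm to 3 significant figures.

k = Gd⁴/(8D³N_a) = (80.1×10³)(10.5⁴)/(8·90.0³·9) = 18.549 N/mm
N_t = 9; L_s = 10.5·10 = 105 mm; δ_solid = L₀ − L_s = 213 − 105 = 108 mm
δ = F/k = 1420/18.549 = 76.552 mm
δ < δ_solid → spring does not go solid

NO, δ = 76.6 mm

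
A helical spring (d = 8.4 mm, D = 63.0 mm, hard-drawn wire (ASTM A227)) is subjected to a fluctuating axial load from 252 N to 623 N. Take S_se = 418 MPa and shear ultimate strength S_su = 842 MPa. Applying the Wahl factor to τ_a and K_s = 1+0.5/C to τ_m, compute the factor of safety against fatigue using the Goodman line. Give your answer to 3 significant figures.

C = D/d = 63.0/8.4 = 7.5000; K_W = (4C−1)/(4C−4)+0.615/C = 1.1974; K_s = 1+0.5/C = 1.0667
F_a = (F_max−F_min)/2 = 185.5 N; F_m = (F_max+F_min)/2 = 437.5 N
τ_a = K_W·8F_aD/(πd³) = 1.1974 × 50.21 = 60.12 MPa
τ_m = K_s·8F_mD/(πd³) = 1.0667 × 118.42 = 126.31 MPa
Goodman: 1/n_f = τ_a/S_se + τ_m/S_su = 60.12/418 + 126.31/842 = 0.14383 + 0.15002 = 0.29384
n_f = 1/0.29384 = 3.403

3.40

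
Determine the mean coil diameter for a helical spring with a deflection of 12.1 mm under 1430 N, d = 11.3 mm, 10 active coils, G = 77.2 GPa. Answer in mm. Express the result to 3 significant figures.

51.1 mm

Required rate k = F/δ = 1430/12.1 = 118.18 N/mm
D = (Gd⁴/(8N_a·k))^(1/3) = (77.2×10³·11.3⁴/(8·10·118.18))^(1/3)
  = (133134)^(1/3) = 51.0619 mm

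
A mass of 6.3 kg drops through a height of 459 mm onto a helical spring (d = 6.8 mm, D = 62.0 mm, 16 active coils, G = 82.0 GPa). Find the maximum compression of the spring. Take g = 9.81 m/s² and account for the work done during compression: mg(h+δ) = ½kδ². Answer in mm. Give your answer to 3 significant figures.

k = Gd⁴/(8D³N_a) = (82.0×10³)(6.8⁴)/(8·62.0³·16) = 5.7473 N/mm
W = mg = 6.3 × 9.81 = 61.803 N
½kδ² − Wδ − Wh = 0 → δ = (W + √(W² + 2kWh))/k
δ = (61.803 + √(3819.6 + 326074))/5.7473 = (61.803 + 574.36)/5.7473 = 110.69 mm

111 mm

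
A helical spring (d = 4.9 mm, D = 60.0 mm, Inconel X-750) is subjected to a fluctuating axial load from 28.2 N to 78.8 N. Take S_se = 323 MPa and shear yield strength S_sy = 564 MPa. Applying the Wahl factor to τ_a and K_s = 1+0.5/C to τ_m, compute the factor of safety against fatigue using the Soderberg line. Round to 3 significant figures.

4.13

C = D/d = 60.0/4.9 = 12.2449; K_W = (4C−1)/(4C−4)+0.615/C = 1.1169; K_s = 1+0.5/C = 1.0408
F_a = (F_max−F_min)/2 = 25.3 N; F_m = (F_max+F_min)/2 = 53.5 N
τ_a = K_W·8F_aD/(πd³) = 1.1169 × 32.857 = 36.698 MPa
τ_m = K_s·8F_mD/(πd³) = 1.0408 × 69.48 = 72.317 MPa
Soderberg: 1/n_f = τ_a/S_se + τ_m/S_sy = 36.698/323 + 72.317/564 = 0.11362 + 0.12822 = 0.24184
n_f = 1/0.24184 = 4.135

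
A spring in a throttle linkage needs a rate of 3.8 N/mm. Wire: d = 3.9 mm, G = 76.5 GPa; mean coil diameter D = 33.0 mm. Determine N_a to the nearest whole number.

16

N_a = Gd⁴/(8D³k) = (76.5×10³ × 3.9⁴)/(8 × 33.0³ × 3.8)
    = 1.76978e+07 / 1.09248e+06 = 16.2 → 16 coils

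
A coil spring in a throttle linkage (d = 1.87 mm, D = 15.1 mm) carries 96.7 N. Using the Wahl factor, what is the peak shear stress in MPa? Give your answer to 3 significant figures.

Spring index C = D/d = 15.1/1.87 = 8.0749
K_W = (4C−1)/(4C−4) + 0.615/C = 31.299/28.299 + 0.0762 = 1.1822
τ₀ = 8FD/(πd³) = 8·96.7·15.1/(π·1.87³) = 11681.4/20.544 = 568.62 MPa
τ_max = K·τ₀ = 1.1822 × 568.62 = 672.2 MPa

672 MPa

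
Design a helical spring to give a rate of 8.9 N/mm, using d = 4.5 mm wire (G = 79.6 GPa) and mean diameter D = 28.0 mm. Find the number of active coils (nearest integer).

21

N_a = Gd⁴/(8D³k) = (79.6×10³ × 4.5⁴)/(8 × 28.0³ × 8.9)
    = 3.2641e+07 / 1.56298e+06 = 20.88 → 21 coils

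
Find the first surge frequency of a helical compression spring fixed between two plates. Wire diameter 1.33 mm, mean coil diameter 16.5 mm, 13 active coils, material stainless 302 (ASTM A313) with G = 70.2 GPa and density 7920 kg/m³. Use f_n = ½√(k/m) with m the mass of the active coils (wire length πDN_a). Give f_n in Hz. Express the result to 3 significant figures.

126 Hz

k = Gd⁴/(8D³N_a) = (70.2×10³)(1.33⁴)/(8·16.5³·13) = 0.47017 N/mm = 470.17 N/m
Wire length L = πDN_a = π·16.5·13 = 673.87 mm
m = ρ·(πd²/4)·L = 7920 × 1.3893×10⁻⁶ m² × 0.67387 m = 0.0074147 kg
f_n = ½√(k/m) = 0.5·√(470.17/0.0074147) = 0.5·√(63411) = 125.91 Hz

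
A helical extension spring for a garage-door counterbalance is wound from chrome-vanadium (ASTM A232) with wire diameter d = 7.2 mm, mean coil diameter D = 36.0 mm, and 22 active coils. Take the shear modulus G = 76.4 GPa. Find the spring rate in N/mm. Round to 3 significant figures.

25.0 N/mm

k = Gd⁴/(8D³N_a) = (76.4×10³ × 7.2⁴) / (8 × 36.0³ × 22)
  = 2.05316e+08 / 8.21146e+06 = 25.004 N/mm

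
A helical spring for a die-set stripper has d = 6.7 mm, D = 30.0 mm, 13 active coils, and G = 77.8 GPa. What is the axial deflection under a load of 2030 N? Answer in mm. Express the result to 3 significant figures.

36.4 mm

k = Gd⁴/(8D³N_a) = (77.8×10³)(6.7⁴)/(8·30.0³·13) = 55.832 N/mm
δ = F/k = 2030 / 55.832 = 36.359 mm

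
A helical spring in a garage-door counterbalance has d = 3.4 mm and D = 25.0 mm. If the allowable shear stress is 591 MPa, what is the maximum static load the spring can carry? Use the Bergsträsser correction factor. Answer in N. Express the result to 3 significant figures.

C = D/d = 25.0/3.4 = 7.3529
K_B = (4C+2)/(4C−3) = 31.412/26.412 = 1.1893
τ_max = K·8FD/(πd³) → F_max = τ_allow·πd³/(8DK)
F_max = 591·π·3.4³/(8·25.0·1.1893) = 72975/237.86 = 306.8 N

307 N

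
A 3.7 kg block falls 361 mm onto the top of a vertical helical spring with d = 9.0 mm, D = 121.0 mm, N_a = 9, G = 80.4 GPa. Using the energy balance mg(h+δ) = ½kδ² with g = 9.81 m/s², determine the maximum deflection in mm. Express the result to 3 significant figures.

k = Gd⁴/(8D³N_a) = (80.4×10³)(9.0⁴)/(8·121.0³·9) = 4.1356 N/mm
W = mg = 3.7 × 9.81 = 36.297 N
½kδ² − Wδ − Wh = 0 → δ = (W + √(W² + 2kWh))/k
δ = (36.297 + √(1317.5 + 108379))/4.1356 = (36.297 + 331.2)/4.1356 = 88.863 mm

88.9 mm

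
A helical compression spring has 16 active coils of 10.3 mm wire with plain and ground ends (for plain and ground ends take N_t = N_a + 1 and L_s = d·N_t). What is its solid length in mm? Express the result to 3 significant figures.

plain and ground ends: N_t = N_a + 1 = 16 + 1 = 17
L_s = d·N_t = 10.3 × 17 = 175.1 mm

175 mm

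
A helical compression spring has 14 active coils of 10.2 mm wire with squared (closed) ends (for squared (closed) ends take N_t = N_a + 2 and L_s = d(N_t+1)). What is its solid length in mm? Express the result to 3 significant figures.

173 mm

squared (closed) ends: N_t = N_a + 2 = 14 + 2 = 16
L_s = d·(N_t+1) = 10.2 × 17 = 173.4 mm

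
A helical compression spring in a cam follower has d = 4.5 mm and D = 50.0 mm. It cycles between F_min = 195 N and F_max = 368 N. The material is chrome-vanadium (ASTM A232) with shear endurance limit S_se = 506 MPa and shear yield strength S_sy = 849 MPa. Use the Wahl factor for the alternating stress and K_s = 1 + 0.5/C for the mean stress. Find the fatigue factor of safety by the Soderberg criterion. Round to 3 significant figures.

1.33

C = D/d = 50.0/4.5 = 11.1111; K_W = (4C−1)/(4C−4)+0.615/C = 1.1295; K_s = 1+0.5/C = 1.0450
F_a = (F_max−F_min)/2 = 86.5 N; F_m = (F_max+F_min)/2 = 281.5 N
τ_a = K_W·8F_aD/(πd³) = 1.1295 × 120.86 = 136.52 MPa
τ_m = K_s·8F_mD/(πd³) = 1.0450 × 393.32 = 411.02 MPa
Soderberg: 1/n_f = τ_a/S_se + τ_m/S_sy = 136.52/506 + 411.02/849 = 0.26980 + 0.48413 = 0.75392
n_f = 1/0.75392 = 1.326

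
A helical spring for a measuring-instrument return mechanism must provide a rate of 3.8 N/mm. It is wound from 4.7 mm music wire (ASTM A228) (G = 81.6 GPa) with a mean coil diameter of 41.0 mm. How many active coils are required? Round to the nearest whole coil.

19

N_a = Gd⁴/(8D³k) = (81.6×10³ × 4.7⁴)/(8 × 41.0³ × 3.8)
    = 3.98182e+07 / 2.0952e+06 = 19 → 19 coils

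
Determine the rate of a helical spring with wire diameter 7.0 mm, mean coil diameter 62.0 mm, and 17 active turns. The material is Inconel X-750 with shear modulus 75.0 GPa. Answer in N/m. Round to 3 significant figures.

5560 N/m

k = Gd⁴/(8D³N_a) = (75.0×10³ × 7.0⁴) / (8 × 62.0³ × 17)
  = 1.80075e+08 / 3.24126e+07 = 5.5557 N/mm = 5555.7 N/m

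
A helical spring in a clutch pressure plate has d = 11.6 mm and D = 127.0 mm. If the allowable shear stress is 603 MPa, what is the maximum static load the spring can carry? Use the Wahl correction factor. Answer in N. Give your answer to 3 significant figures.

C = D/d = 127.0/11.6 = 10.9483
K_W = (4C−1)/(4C−4) + 0.615/C = 42.793/39.793 + 0.0562 = 1.1316
τ_max = K·8FD/(πd³) → F_max = τ_allow·πd³/(8DK)
F_max = 603·π·11.6³/(8·127.0·1.1316) = 2.9569e+06/1149.7 = 2572 N

2570 N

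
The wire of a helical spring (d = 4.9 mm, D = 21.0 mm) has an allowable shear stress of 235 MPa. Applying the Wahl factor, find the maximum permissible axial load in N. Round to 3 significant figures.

377 N

C = D/d = 21.0/4.9 = 4.2857
K_W = (4C−1)/(4C−4) + 0.615/C = 16.143/13.143 + 0.1435 = 1.3718
τ_max = K·8FD/(πd³) → F_max = τ_allow·πd³/(8DK)
F_max = 235·π·4.9³/(8·21.0·1.3718) = 86857/230.46 = 376.89 N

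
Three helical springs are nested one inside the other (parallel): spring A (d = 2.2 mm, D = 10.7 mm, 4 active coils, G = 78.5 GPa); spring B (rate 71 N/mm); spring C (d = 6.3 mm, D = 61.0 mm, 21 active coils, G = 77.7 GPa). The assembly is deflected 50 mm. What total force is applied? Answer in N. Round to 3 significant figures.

k_A = Gd⁴/(8D³N_a) = (78.5×10³)(2.2⁴)/(8·10.7³·4) = 46.909 N/mm
k_C = Gd⁴/(8D³N_a) = (77.7×10³)(6.3⁴)/(8·61.0³·21) = 3.2098 N/mm
Parallel: k_eq = 46.909 + 71 + 3.2098 = 121.12 N/mm
F = k_eq·δ = 121.12·50 = 6056 N

6060 N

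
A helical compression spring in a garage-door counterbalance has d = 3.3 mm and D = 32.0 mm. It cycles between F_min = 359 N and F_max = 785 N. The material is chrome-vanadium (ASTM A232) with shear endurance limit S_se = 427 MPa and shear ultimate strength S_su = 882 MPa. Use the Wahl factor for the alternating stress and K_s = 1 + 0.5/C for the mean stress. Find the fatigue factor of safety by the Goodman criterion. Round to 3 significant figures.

0.351

C = D/d = 32.0/3.3 = 9.6970; K_W = (4C−1)/(4C−4)+0.615/C = 1.1497; K_s = 1+0.5/C = 1.0516
F_a = (F_max−F_min)/2 = 213 N; F_m = (F_max+F_min)/2 = 572 N
τ_a = K_W·8F_aD/(πd³) = 1.1497 × 482.98 = 555.26 MPa
τ_m = K_s·8F_mD/(πd³) = 1.0516 × 1297 = 1363.9 MPa
Goodman: 1/n_f = τ_a/S_se + τ_m/S_su = 555.26/427 + 1363.9/882 = 1.30038 + 1.54636 = 2.8467
n_f = 1/2.8467 = 0.3513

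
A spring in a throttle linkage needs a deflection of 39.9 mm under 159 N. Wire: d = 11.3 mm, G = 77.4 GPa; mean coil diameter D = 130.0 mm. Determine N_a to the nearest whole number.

18

Required rate k = F/δ = 159/39.9 = 3.985 N/mm
N_a = Gd⁴/(8D³k) = (77.4×10³ × 11.3⁴)/(8 × 130.0³ × 3.985)
    = 1.26199e+09 / 7.00397e+07 = 18.02 → 18 coils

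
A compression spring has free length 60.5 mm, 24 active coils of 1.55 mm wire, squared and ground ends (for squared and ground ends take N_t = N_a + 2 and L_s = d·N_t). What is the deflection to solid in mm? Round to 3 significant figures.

N_t = 26; L_s = 1.55·26 = 40.3 mm
δ_solid = L₀ − L_s = 60.5 − 40.3 = 20.2 mm

20.2 mm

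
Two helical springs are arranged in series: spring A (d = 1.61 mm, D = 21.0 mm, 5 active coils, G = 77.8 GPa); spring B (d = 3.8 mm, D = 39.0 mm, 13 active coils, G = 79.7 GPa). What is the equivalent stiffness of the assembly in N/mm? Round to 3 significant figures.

k_A = Gd⁴/(8D³N_a) = (77.8×10³)(1.61⁴)/(8·21.0³·5) = 1.4111 N/mm
k_B = Gd⁴/(8D³N_a) = (79.7×10³)(3.8⁴)/(8·39.0³·13) = 2.6938 N/mm
Series: 1/k_eq = 1/1.4111 + 1/2.6938 = 1.0799; k_eq = 0.92603 N/mm

0.926 N/mm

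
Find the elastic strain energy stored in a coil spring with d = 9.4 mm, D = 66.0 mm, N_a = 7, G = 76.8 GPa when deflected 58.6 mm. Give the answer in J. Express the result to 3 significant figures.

63.9 J

k = Gd⁴/(8D³N_a) = (76.8×10³)(9.4⁴)/(8·66.0³·7) = 37.244 N/mm
U = ½kδ² = 0.5 × 37.244 × 58.6² = 63947 N·mm = 63.947 J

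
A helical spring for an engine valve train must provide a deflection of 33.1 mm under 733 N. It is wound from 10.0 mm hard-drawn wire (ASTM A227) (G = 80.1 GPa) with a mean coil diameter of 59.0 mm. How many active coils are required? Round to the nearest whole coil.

22

Required rate k = F/δ = 733/33.1 = 22.145 N/mm
N_a = Gd⁴/(8D³k) = (80.1×10³ × 10.0⁴)/(8 × 59.0³ × 22.145)
    = 8.01e+08 / 3.6385e+07 = 22.01 → 22 coils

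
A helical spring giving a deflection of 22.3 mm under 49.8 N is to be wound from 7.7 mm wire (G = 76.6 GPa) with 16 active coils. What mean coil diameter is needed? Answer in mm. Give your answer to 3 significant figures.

Required rate k = F/δ = 49.8/22.3 = 2.2332 N/mm
D = (Gd⁴/(8N_a·k))^(1/3) = (76.6×10³·7.7⁴/(8·16·2.2332))^(1/3)
  = (942014)^(1/3) = 98.0285 mm

98.0 mm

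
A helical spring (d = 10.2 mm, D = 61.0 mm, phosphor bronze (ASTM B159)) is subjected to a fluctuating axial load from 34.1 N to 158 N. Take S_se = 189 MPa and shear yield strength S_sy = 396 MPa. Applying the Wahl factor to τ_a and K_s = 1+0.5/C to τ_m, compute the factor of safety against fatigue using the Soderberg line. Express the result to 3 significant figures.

10.1

C = D/d = 61.0/10.2 = 5.9804; K_W = (4C−1)/(4C−4)+0.615/C = 1.2534; K_s = 1+0.5/C = 1.0836
F_a = (F_max−F_min)/2 = 61.95 N; F_m = (F_max+F_min)/2 = 96.05 N
τ_a = K_W·8F_aD/(πd³) = 1.2534 × 9.068 = 11.366 MPa
τ_m = K_s·8F_mD/(πd³) = 1.0836 × 14.059 = 15.235 MPa
Soderberg: 1/n_f = τ_a/S_se + τ_m/S_sy = 11.366/189 + 15.235/396 = 0.06014 + 0.03847 = 0.09861
n_f = 1/0.09861 = 10.14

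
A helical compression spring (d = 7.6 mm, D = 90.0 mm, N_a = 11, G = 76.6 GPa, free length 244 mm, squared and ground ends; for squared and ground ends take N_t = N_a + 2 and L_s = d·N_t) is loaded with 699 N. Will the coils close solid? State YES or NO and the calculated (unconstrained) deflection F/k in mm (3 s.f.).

k = Gd⁴/(8D³N_a) = (76.6×10³)(7.6⁴)/(8·90.0³·11) = 3.9836 N/mm
N_t = 13; L_s = 7.6·13 = 98.8 mm; δ_solid = L₀ − L_s = 244 − 98.8 = 145.2 mm
δ = F/k = 699/3.9836 = 175.47 mm
δ ≥ δ_solid → spring goes solid

YES, δ = 175 mm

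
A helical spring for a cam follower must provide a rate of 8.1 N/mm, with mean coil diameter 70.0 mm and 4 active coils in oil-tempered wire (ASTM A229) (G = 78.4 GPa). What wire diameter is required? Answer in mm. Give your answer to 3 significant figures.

5.80 mm

d = (8D³N_a·k / G)^(1/4) = (8·70.0³·4·8.1 / (78.4×10³))^0.25
  = (1134)^0.25 = 5.8030 mm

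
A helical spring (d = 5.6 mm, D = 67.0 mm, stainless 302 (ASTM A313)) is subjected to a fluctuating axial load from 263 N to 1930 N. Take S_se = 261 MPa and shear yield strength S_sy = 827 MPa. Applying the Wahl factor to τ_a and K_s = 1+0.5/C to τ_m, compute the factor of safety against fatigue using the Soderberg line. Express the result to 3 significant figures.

C = D/d = 67.0/5.6 = 11.9643; K_W = (4C−1)/(4C−4)+0.615/C = 1.1198; K_s = 1+0.5/C = 1.0418
F_a = (F_max−F_min)/2 = 833.5 N; F_m = (F_max+F_min)/2 = 1096.5 N
τ_a = K_W·8F_aD/(πd³) = 1.1198 × 809.76 = 906.78 MPa
τ_m = K_s·8F_mD/(πd³) = 1.0418 × 1065.3 = 1109.8 MPa
Soderberg: 1/n_f = τ_a/S_se + τ_m/S_sy = 906.78/261 + 1109.8/827 = 3.47423 + 1.34194 = 4.8162
n_f = 1/4.8162 = 0.2076

0.208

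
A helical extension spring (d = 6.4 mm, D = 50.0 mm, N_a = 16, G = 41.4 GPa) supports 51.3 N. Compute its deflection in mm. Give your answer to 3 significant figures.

k = Gd⁴/(8D³N_a) = (41.4×10³)(6.4⁴)/(8·50.0³·16) = 4.3411 N/mm
δ = F/k = 51.3 / 4.3411 = 11.817 mm

11.8 mm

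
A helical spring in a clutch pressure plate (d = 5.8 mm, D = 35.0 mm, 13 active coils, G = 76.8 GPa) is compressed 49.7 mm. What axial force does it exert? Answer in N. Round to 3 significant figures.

969 N

k = Gd⁴/(8D³N_a) = (76.8×10³)(5.8⁴)/(8·35.0³·13) = 19.491 N/mm
F = k·δ = 19.491 × 49.7 = 968.71 N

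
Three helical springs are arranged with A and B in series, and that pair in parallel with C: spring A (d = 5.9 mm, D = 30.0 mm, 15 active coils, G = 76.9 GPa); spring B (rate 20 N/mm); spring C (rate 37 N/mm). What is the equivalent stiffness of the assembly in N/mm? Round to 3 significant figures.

48.8 N/mm

k_A = Gd⁴/(8D³N_a) = (76.9×10³)(5.9⁴)/(8·30.0³·15) = 28.76 N/mm
Springs A,B series: k_AB = 1/(1/28.76+1/20) = 11.797 N/mm; parallel with C: k_eq = 11.797+37 = 48.797 N/mm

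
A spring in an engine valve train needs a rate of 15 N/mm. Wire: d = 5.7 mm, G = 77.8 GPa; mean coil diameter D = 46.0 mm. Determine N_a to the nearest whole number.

N_a = Gd⁴/(8D³k) = (77.8×10³ × 5.7⁴)/(8 × 46.0³ × 15)
    = 8.21257e+07 / 1.16803e+07 = 7.031 → 7 coils

7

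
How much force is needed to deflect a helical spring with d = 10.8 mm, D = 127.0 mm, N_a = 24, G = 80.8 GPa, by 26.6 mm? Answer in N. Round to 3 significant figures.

74.3 N

k = Gd⁴/(8D³N_a) = (80.8×10³)(10.8⁴)/(8·127.0³·24) = 2.7951 N/mm
F = k·δ = 2.7951 × 26.6 = 74.349 N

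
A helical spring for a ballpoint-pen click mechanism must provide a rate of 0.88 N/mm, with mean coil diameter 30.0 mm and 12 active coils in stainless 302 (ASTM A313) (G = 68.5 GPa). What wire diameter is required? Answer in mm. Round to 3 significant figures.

2.40 mm

d = (8D³N_a·k / G)^(1/4) = (8·30.0³·12·0.88 / (68.5×10³))^0.25
  = (33.299)^0.25 = 2.4022 mm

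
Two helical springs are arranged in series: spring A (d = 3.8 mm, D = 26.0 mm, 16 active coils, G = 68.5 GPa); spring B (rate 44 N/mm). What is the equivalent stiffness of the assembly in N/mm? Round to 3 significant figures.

k_A = Gd⁴/(8D³N_a) = (68.5×10³)(3.8⁴)/(8·26.0³·16) = 6.3488 N/mm
Series: 1/k_eq = 1/6.3488 + 1/44 = 0.18024; k_eq = 5.5483 N/mm

5.55 N/mm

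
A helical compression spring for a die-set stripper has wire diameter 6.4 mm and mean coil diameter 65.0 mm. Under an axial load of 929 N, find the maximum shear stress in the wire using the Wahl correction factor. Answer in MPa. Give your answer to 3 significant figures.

670 MPa

Spring index C = D/d = 65.0/6.4 = 10.1562
K_W = (4C−1)/(4C−4) + 0.615/C = 39.625/36.625 + 0.0606 = 1.1425
τ₀ = 8FD/(πd³) = 8·929·65.0/(π·6.4³) = 483080/823.55 = 586.58 MPa
τ_max = K·τ₀ = 1.1425 × 586.58 = 670.15 MPa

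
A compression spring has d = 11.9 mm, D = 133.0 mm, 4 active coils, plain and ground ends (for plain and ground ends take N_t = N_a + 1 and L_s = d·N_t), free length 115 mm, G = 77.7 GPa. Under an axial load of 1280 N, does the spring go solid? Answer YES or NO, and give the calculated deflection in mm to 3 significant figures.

YES, δ = 61.8 mm

k = Gd⁴/(8D³N_a) = (77.7×10³)(11.9⁴)/(8·133.0³·4) = 20.697 N/mm
N_t = 5; L_s = 11.9·5 = 59.5 mm; δ_solid = L₀ − L_s = 115 − 59.5 = 55.5 mm
δ = F/k = 1280/20.697 = 61.845 mm
δ ≥ δ_solid → spring goes solid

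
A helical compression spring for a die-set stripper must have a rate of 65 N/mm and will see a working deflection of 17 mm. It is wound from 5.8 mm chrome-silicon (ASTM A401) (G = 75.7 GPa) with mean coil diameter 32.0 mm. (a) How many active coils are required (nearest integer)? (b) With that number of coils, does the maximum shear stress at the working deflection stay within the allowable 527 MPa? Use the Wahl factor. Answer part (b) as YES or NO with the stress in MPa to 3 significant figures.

(a) 5 coils; (b) NO, τ_max = 593 MPa

N_a = Gd⁴/(8D³k) = (75.7×10³)(5.8⁴)/(8·32.0³·65) = 5.028 → N_a = 5
Actual rate k = Gd⁴/(8D³·5) = 65.358 N/mm
Working load F = kδ = 65.358·17 = 1111.1 N
C = 32.0/5.8 = 5.5172; K_W = (4C−1)/(4C−4)+0.615/C = 1.2775
τ_max = K_W·8FD/(πd³) = 1.2775·464.04 = 592.81 MPa
τ_max > 527 MPa → exceeds allowable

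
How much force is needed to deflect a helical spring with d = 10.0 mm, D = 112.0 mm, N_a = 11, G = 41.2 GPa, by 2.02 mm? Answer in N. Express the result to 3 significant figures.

k = Gd⁴/(8D³N_a) = (41.2×10³)(10.0⁴)/(8·112.0³·11) = 3.3324 N/mm
F = k·δ = 3.3324 × 2.02 = 6.7315 N

6.73 N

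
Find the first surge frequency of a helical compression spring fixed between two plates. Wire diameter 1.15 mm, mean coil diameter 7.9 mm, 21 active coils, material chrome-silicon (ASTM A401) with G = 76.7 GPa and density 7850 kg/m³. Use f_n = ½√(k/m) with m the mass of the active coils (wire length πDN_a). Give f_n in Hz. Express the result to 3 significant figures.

k = Gd⁴/(8D³N_a) = (76.7×10³)(1.15⁴)/(8·7.9³·21) = 1.6196 N/mm = 1619.6 N/m
Wire length L = πDN_a = π·7.9·21 = 521.19 mm
m = ρ·(πd²/4)·L = 7850 × 1.0387×10⁻⁶ m² × 0.52119 m = 0.0042496 kg
f_n = ½√(k/m) = 0.5·√(1619.6/0.0042496) = 0.5·√(3.8111e+05) = 308.67 Hz

309 Hz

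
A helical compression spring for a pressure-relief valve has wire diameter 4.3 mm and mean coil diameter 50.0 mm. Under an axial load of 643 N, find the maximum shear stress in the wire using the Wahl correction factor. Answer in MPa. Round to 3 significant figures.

1160 MPa

Spring index C = D/d = 50.0/4.3 = 11.6279
K_W = (4C−1)/(4C−4) + 0.615/C = 45.512/42.512 + 0.0529 = 1.1235
τ₀ = 8FD/(πd³) = 8·643·50.0/(π·4.3³) = 257200/249.78 = 1029.7 MPa
τ_max = K·τ₀ = 1.1235 × 1029.7 = 1156.8 MPa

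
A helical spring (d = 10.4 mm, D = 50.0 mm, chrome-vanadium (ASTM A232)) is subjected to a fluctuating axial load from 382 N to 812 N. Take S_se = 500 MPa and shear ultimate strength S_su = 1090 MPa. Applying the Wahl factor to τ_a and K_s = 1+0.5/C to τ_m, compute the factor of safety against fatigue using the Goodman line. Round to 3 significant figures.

7.52

C = D/d = 50.0/10.4 = 4.8077; K_W = (4C−1)/(4C−4)+0.615/C = 1.3249; K_s = 1+0.5/C = 1.1040
F_a = (F_max−F_min)/2 = 215 N; F_m = (F_max+F_min)/2 = 597 N
τ_a = K_W·8F_aD/(πd³) = 1.3249 × 24.336 = 32.242 MPa
τ_m = K_s·8F_mD/(πd³) = 1.1040 × 67.575 = 74.603 MPa
Goodman: 1/n_f = τ_a/S_se + τ_m/S_su = 32.242/500 + 74.603/1090 = 0.06448 + 0.06844 = 0.13293
n_f = 1/0.13293 = 7.523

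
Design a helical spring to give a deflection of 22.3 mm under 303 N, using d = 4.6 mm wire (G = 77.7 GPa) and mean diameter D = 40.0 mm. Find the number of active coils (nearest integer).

5

Required rate k = F/δ = 303/22.3 = 13.587 N/mm
N_a = Gd⁴/(8D³k) = (77.7×10³ × 4.6⁴)/(8 × 40.0³ × 13.587)
    = 3.47898e+07 / 6.95677e+06 = 5.001 → 5 coils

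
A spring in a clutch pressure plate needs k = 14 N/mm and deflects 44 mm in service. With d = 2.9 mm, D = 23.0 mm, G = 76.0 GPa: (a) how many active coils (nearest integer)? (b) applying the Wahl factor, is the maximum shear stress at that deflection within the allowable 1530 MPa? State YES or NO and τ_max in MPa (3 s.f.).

N_a = Gd⁴/(8D³k) = (76.0×10³)(2.9⁴)/(8·23.0³·14) = 3.945 → N_a = 4
Actual rate k = Gd⁴/(8D³·4) = 13.806 N/mm
Working load F = kδ = 13.806·44 = 607.47 N
C = 23.0/2.9 = 7.9310; K_W = (4C−1)/(4C−4)+0.615/C = 1.1858
τ_max = K_W·8FD/(πd³) = 1.1858·1458.8 = 1729.8 MPa
τ_max > 1530 MPa → exceeds allowable

(a) 4 coils; (b) NO, τ_max = 1730 MPa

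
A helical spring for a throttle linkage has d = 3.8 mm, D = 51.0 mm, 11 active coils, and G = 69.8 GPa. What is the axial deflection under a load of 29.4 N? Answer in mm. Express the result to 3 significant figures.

k = Gd⁴/(8D³N_a) = (69.8×10³)(3.8⁴)/(8·51.0³·11) = 1.2468 N/mm
δ = F/k = 29.4 / 1.2468 = 23.58 mm

23.6 mm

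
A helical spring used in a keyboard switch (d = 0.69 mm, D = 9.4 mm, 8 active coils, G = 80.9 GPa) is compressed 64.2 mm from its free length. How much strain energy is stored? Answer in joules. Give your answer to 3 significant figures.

k = Gd⁴/(8D³N_a) = (80.9×10³)(0.69⁴)/(8·9.4³·8) = 0.34497 N/mm
U = ½kδ² = 0.5 × 0.34497 × 64.2² = 710.92 N·mm = 0.71092 J

0.711 J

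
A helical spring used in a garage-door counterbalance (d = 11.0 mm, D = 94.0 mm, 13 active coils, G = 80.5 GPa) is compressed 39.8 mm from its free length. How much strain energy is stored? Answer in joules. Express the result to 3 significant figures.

k = Gd⁴/(8D³N_a) = (80.5×10³)(11.0⁴)/(8·94.0³·13) = 13.644 N/mm
U = ½kδ² = 0.5 × 13.644 × 39.8² = 10807 N·mm = 10.807 J

10.8 J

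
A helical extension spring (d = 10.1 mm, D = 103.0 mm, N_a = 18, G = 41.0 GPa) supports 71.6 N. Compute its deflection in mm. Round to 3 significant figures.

26.4 mm

k = Gd⁴/(8D³N_a) = (41.0×10³)(10.1⁴)/(8·103.0³·18) = 2.7114 N/mm
δ = F/k = 71.6 / 2.7114 = 26.407 mm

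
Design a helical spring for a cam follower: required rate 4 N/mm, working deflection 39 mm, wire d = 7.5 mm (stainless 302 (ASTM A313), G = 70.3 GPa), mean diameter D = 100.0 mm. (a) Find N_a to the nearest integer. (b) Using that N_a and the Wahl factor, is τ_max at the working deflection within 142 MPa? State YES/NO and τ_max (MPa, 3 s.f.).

(a) 7 coils; (b) YES, τ_max = 104 MPa

N_a = Gd⁴/(8D³k) = (70.3×10³)(7.5⁴)/(8·100.0³·4) = 6.951 → N_a = 7
Actual rate k = Gd⁴/(8D³·7) = 3.972 N/mm
Working load F = kδ = 3.972·39 = 154.91 N
C = 100.0/7.5 = 13.3333; K_W = (4C−1)/(4C−4)+0.615/C = 1.1069
τ_max = K_W·8FD/(πd³) = 1.1069·93.505 = 103.5 MPa
τ_max ≤ 142 MPa → acceptable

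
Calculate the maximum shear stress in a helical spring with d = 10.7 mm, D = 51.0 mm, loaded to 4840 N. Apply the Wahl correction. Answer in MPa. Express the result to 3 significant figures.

Spring index C = D/d = 51.0/10.7 = 4.7664
K_W = (4C−1)/(4C−4) + 0.615/C = 18.065/15.065 + 0.1290 = 1.3282
τ₀ = 8FD/(πd³) = 8·4840·51.0/(π·10.7³) = 1.97472e+06/3848.6 = 513.1 MPa
τ_max = K·τ₀ = 1.3282 × 513.1 = 681.48 MPa

681 MPa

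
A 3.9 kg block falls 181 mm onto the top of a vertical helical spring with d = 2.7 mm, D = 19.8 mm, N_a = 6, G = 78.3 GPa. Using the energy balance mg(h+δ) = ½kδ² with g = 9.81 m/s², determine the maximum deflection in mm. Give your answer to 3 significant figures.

k = Gd⁴/(8D³N_a) = (78.3×10³)(2.7⁴)/(8·19.8³·6) = 11.168 N/mm
W = mg = 3.9 × 9.81 = 38.259 N
½kδ² − Wδ − Wh = 0 → δ = (W + √(W² + 2kWh))/k
δ = (38.259 + √(1463.8 + 154676))/11.168 = (38.259 + 395.14)/11.168 = 38.807 mm

38.8 mm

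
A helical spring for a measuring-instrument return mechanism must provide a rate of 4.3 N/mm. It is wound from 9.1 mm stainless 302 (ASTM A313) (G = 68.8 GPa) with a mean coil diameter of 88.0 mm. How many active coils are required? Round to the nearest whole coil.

20

N_a = Gd⁴/(8D³k) = (68.8×10³ × 9.1⁴)/(8 × 88.0³ × 4.3)
    = 4.71796e+08 / 2.34426e+07 = 20.13 → 20 coils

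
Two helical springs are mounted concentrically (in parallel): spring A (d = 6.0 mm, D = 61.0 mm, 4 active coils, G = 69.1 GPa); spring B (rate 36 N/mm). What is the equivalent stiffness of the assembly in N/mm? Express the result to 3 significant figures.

48.3 N/mm

k_A = Gd⁴/(8D³N_a) = (69.1×10³)(6.0⁴)/(8·61.0³·4) = 12.329 N/mm
Parallel: k_eq = 12.329 + 36 = 48.329 N/mm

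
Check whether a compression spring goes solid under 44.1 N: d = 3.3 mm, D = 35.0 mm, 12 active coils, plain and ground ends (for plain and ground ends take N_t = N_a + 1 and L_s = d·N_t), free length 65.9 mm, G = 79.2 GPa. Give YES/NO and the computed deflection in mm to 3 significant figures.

k = Gd⁴/(8D³N_a) = (79.2×10³)(3.3⁴)/(8·35.0³·12) = 2.2819 N/mm
N_t = 13; L_s = 3.3·13 = 42.9 mm; δ_solid = L₀ − L_s = 65.9 − 42.9 = 23 mm
δ = F/k = 44.1/2.2819 = 19.326 mm
δ < δ_solid → spring does not go solid

NO, δ = 19.3 mm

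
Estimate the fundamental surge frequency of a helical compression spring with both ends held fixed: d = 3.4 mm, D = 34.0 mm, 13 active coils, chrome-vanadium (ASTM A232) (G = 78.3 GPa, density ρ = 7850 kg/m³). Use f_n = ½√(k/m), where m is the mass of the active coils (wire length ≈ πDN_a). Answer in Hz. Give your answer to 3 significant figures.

80.4 Hz

k = Gd⁴/(8D³N_a) = (78.3×10³)(3.4⁴)/(8·34.0³·13) = 2.5598 N/mm = 2559.8 N/m
Wire length L = πDN_a = π·34.0·13 = 1388.6 mm
m = ρ·(πd²/4)·L = 7850 × 9.0792×10⁻⁶ m² × 1.3886 m = 0.098967 kg
f_n = ½√(k/m) = 0.5·√(2559.8/0.098967) = 0.5·√(25865) = 80.413 Hz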